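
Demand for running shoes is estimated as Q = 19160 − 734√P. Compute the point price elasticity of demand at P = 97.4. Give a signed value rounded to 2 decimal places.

dQ/dP = −734/(2√P) = -37.1866. At P = 97.4, Q = 11916.
Ed = (dQ/dP)·(P/Q) = (-37.1866) × (97.4/11916) = -0.3039…

-0.30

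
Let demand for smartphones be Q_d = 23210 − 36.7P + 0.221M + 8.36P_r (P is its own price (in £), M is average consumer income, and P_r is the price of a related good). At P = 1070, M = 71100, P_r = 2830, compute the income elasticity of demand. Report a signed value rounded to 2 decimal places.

0.67

At the given values, Q_d = 23210 − 36.7(1070) + 0.221(71100) + 8.36(2830) = 23312.9.
∂Q_d/∂M = 0.221.
E = (0.221) × (71100/23312.9) = 0.6740…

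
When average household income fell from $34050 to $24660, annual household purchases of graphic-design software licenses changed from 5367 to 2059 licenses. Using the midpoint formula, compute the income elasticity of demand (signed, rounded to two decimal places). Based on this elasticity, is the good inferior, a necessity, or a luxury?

2.79; luxury

%ΔQ = (2059 − 5367)/[( 5367 + 2059)/2] = -3308/3713 = -0.890923…
%ΔIncome = (24660 − 34050)/[( 34050 + 24660)/2] = -9390/29355 = -0.319877…
E_income = (-3308/3713) / (-9390/29355) = 2.7852…
E_income > 1 ⇒ normal good, luxury.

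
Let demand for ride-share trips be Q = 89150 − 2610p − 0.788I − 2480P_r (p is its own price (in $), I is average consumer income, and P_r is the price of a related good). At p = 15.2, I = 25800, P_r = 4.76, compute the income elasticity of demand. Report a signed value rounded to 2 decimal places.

At the given values, Q = 89150 − 2610(15.2) − 0.788(25800) − 2480(4.76) = 17342.8.
∂Q/∂I = -0.788.
E = (-0.788) × (25800/17342.8) = -1.1722…

-1.17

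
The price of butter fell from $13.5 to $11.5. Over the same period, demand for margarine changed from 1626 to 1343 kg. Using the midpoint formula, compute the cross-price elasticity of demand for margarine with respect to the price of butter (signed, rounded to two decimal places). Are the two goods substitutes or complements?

%ΔQ_{margarine} = (1343 − 1626)/avg = -283/1484.5 = -0.190636…
%ΔP_{butter} = (11.5 − 13.5)/avg = -2/12.5 = -0.16
E_cross = (-283/1484.5) / (-2/12.5) = 1.1914…
E_cross > 0 ⇒ the goods are substitutes.

1.19; substitutes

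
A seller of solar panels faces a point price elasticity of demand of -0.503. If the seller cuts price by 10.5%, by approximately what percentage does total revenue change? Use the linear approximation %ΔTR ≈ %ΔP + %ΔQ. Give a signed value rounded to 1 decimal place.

-5.2%

%ΔQ ≈ Ed × %ΔP = (-0.503) × (-10.5%) = +5.2815%
%ΔTR ≈ %ΔP + %ΔQ = (-10.5%) + (+5.2815%) = -5.2185%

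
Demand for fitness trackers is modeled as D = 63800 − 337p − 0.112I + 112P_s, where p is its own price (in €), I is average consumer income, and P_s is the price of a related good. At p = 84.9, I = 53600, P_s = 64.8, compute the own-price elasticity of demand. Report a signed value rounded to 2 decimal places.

-0.79

At the given values, D = 63800 − 337(84.9) − 0.112(53600) + 112(64.8) = 36443.1.
∂D/∂p = −337.
E = (-337) × (84.9/36443.1) = -0.7850…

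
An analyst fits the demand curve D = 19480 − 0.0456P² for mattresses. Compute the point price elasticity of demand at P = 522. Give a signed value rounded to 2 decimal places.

dD/dP = −2·0.0456·P = -47.6064. At P = 522, D = 7054.7296.
Ed = (dD/dP)·(P/D) = (-47.6064) × (522/7054.7296) = -3.5225…

-3.52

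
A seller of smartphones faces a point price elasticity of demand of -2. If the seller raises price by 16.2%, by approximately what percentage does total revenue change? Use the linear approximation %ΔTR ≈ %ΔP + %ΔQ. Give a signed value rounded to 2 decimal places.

-16.20%

%ΔQ ≈ Ed × %ΔP = (-2) × (+16.2%) = -32.4000%
%ΔTR ≈ %ΔP + %ΔQ = (+16.2%) + (-32.4000%) = -16.2000%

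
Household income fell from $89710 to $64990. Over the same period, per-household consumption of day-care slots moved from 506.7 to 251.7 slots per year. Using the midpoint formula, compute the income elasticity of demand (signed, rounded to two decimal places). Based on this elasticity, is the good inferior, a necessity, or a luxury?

%ΔQ = (251.7 − 506.7)/[( 506.7 + 251.7)/2] = -255/379.2 = -0.672468…
%ΔIncome = (64990 − 89710)/[( 89710 + 64990)/2] = -24720/77350 = -0.319586…
E_income = (-255/379.2) / (-24720/77350) = 2.1041…
E_income > 1 ⇒ normal good, luxury.

2.10; luxury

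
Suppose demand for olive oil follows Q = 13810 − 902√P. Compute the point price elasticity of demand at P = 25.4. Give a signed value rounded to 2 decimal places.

-0.25

dQ/dP = −902/(2√P) = -89.4869. At P = 25.4, Q = 9264.06.
Ed = (dQ/dP)·(P/Q) = (-89.4869) × (25.4/9264.06) = -0.2453…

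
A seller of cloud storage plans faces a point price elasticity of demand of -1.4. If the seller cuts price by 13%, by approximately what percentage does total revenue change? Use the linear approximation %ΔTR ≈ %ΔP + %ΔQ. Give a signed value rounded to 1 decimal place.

+5.2%

%ΔQ ≈ Ed × %ΔP = (-1.4) × (-13%) = +18.2000%
%ΔTR ≈ %ΔP + %ΔQ = (-13%) + (+18.2000%) = +5.2000%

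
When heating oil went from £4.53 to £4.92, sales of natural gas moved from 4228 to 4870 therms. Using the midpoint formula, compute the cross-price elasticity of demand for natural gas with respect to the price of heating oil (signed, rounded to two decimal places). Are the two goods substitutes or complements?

1.71; substitutes

%ΔQ_{natural gas} = (4870 − 4228)/avg = 642/4549 = 0.141129…
%ΔP_{heating oil} = (4.92 − 4.53)/avg = 0.39/4.725 = 0.082539…
E_cross = (642/4549) / (0.39/4.725) = 1.7098…
E_cross > 0 ⇒ the goods are substitutes.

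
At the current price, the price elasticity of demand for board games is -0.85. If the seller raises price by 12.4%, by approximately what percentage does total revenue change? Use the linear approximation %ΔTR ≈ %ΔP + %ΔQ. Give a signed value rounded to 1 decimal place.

+1.9%

%ΔQ ≈ Ed × %ΔP = (-0.85) × (+12.4%) = -10.5400%
%ΔTR ≈ %ΔP + %ΔQ = (+12.4%) + (-10.5400%) = +1.8600%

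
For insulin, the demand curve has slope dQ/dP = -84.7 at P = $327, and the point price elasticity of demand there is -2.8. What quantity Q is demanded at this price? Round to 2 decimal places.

9891.75

Ed = (dQ/dP)·(P/Q) ⇒ Q = (dQ/dP)·P/Ed = (-84.7)·327/(-2.8) = 9891.75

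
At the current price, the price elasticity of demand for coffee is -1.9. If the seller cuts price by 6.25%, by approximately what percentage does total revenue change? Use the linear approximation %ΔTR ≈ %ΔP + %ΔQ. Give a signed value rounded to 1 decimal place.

%ΔQ ≈ Ed × %ΔP = (-1.9) × (-6.25%) = +11.8750%
%ΔTR ≈ %ΔP + %ΔQ = (-6.25%) + (+11.8750%) = +5.6250%

+5.6%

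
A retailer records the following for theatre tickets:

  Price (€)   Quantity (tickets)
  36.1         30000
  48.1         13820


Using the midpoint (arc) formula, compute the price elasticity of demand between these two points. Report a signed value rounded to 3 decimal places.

-2.591

%ΔQ = (13820 − 30000) / [(30000 + 13820)/2] = -16180/21910 = -0.738475…
%ΔP = (48.1 − 36.1) / [(36.1 + 48.1)/2] = 12/42.1 = 0.285035…
Arc Ed = %ΔQ / %ΔP = (-16180/21910) / (12/42.1) = -2.59081…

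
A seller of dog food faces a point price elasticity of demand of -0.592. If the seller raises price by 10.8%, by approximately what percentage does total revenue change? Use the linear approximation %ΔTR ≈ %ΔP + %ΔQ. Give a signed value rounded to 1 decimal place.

%ΔQ ≈ Ed × %ΔP = (-0.592) × (+10.8%) = -6.3936%
%ΔTR ≈ %ΔP + %ΔQ = (+10.8%) + (-6.3936%) = +4.4064%

+4.4%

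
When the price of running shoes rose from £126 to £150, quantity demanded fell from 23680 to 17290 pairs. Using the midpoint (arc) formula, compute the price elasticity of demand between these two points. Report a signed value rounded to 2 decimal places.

%ΔQ = (17290 − 23680) / [(23680 + 17290)/2] = -6390/20485 = -0.311935…
%ΔP = (150 − 126) / [(126 + 150)/2] = 24/138 = 0.173913…
Arc Ed = %ΔQ / %ΔP = (-6390/20485) / (24/138) = -1.7936…

-1.79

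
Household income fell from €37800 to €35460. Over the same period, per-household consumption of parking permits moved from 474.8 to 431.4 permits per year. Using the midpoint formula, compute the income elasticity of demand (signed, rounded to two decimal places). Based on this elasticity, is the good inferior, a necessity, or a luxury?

1.50; luxury

%ΔQ = (431.4 − 474.8)/[( 474.8 + 431.4)/2] = -43.4/453.1 = -0.095784…
%ΔIncome = (35460 − 37800)/[( 37800 + 35460)/2] = -2340/36630 = -0.063882…
E_income = (-43.4/453.1) / (-2340/36630) = 1.4993…
E_income > 1 ⇒ normal good, luxury.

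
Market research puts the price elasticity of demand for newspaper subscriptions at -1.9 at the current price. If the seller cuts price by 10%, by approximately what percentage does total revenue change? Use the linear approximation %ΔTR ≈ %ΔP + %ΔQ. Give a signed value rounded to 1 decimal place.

%ΔQ ≈ Ed × %ΔP = (-1.9) × (-10%) = +19.0000%
%ΔTR ≈ %ΔP + %ΔQ = (-10%) + (+19.0000%) = +9.0000%

+9.0%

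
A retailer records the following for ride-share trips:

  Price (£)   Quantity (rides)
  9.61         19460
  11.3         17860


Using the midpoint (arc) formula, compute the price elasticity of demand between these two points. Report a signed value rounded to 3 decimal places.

-0.530

%ΔQ = (17860 − 19460) / [(19460 + 17860)/2] = -1600/18660 = -0.085744…
%ΔP = (11.3 − 9.61) / [(9.61 + 11.3)/2] = 1.69/10.455 = 0.161645…
Arc Ed = %ΔQ / %ΔP = (-1600/18660) / (1.69/10.455) = -0.53045…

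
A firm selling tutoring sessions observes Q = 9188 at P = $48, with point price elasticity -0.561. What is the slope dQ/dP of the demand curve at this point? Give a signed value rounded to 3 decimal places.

-107.385

Ed = (dQ/dP)·(P/Q) ⇒ dQ/dP = Ed·Q/P = (-0.561)·9188/48 = -107.38475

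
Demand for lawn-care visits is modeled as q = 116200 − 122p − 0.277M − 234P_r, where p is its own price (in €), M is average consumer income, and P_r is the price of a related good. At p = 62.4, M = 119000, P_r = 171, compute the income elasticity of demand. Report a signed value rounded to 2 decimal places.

At the given values, q = 116200 − 122(62.4) − 0.277(119000) − 234(171) = 35610.2.
∂q/∂M = -0.277.
E = (-0.277) × (119000/35610.2) = -0.9256…

-0.93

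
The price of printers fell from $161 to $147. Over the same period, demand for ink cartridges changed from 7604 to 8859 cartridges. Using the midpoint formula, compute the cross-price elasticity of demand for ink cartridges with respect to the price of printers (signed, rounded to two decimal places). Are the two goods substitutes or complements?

-1.68; complements

%ΔQ_{ink cartridges} = (8859 − 7604)/avg = 1255/8231.5 = 0.152463…
%ΔP_{printers} = (147 − 161)/avg = -14/154 = -0.090909…
E_cross = (1255/8231.5) / (-14/154) = -1.6770…
E_cross < 0 ⇒ the goods are complements.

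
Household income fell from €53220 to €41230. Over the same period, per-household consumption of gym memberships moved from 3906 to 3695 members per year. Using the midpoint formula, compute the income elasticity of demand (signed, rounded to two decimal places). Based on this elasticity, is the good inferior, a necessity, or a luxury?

0.22; necessity

%ΔQ = (3695 − 3906)/[( 3906 + 3695)/2] = -211/3800.5 = -0.055519…
%ΔIncome = (41230 − 53220)/[( 53220 + 41230)/2] = -11990/47225 = -0.253890…
E_income = (-211/3800.5) / (-11990/47225) = 0.2186…
0 < E_income < 1 ⇒ normal good, necessity.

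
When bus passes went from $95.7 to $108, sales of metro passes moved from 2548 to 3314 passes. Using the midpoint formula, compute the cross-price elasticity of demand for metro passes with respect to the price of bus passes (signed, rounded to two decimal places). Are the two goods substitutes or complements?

2.16; substitutes

%ΔQ_{metro passes} = (3314 − 2548)/avg = 766/2931 = 0.261344…
%ΔP_{bus passes} = (108 − 95.7)/avg = 12.3/101.85 = 0.120765…
E_cross = (766/2931) / (12.3/101.85) = 2.1640…
E_cross > 0 ⇒ the goods are substitutes.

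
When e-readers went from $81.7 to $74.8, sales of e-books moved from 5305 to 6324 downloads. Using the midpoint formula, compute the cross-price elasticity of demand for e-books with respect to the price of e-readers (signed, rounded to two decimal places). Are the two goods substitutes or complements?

-1.99; complements

%ΔQ_{e-books} = (6324 − 5305)/avg = 1019/5814.5 = 0.175251…
%ΔP_{e-readers} = (74.8 − 81.7)/avg = -6.9/78.25 = -0.088178…
E_cross = (1019/5814.5) / (-6.9/78.25) = -1.9874…
E_cross < 0 ⇒ the goods are complements.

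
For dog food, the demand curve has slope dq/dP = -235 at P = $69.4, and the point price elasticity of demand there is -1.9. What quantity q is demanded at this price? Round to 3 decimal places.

Ed = (dq/dP)·(P/q) ⇒ q = (dq/dP)·P/Ed = (-235)·69.4/(-1.9) = 8583.68421…

8583.684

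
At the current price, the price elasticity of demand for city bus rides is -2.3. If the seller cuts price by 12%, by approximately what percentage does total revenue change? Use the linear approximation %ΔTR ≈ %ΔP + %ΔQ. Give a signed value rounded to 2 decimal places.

+15.60%

%ΔQ ≈ Ed × %ΔP = (-2.3) × (-12%) = +27.6000%
%ΔTR ≈ %ΔP + %ΔQ = (-12%) + (+27.6000%) = +15.6000%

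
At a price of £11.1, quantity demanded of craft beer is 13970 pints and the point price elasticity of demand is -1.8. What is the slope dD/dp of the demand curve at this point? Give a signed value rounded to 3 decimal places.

-2265.405

Ed = (dD/dp)·(p/D) ⇒ dD/dp = Ed·D/p = (-1.8)·13970/11.1 = -2265.40540…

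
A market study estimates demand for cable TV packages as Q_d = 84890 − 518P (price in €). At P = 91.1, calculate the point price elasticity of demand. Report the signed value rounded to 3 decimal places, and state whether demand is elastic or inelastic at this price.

dQ_d/dP = −518. At P = 91.1, Q_d = 84890 − 518(91.1) = 37700.2.
Ed = (dQ_d/dP)·(P/Q_d) = −518 × (91.1/37700.2) = -1.25171…
|Ed| = 1.252 > 1, so demand is elastic.

-1.252; elastic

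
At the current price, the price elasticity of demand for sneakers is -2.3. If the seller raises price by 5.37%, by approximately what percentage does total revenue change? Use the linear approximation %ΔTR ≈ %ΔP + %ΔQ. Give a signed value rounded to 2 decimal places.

-6.98%

%ΔQ ≈ Ed × %ΔP = (-2.3) × (+5.37%) = -12.3510%
%ΔTR ≈ %ΔP + %ΔQ = (+5.37%) + (-12.3510%) = -6.9810%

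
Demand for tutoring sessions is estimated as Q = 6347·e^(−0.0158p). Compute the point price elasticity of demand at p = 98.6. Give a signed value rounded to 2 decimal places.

dQ/dp = −0.0158·Q = -21.1177. At p = 98.6, Q = 1336.56.
Ed = (dQ/dp)·(p/Q) = (-21.1177) × (98.6/1336.56) = -1.5578…

-1.56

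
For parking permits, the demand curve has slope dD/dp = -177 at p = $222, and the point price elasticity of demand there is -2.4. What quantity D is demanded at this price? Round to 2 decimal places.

16372.50

Ed = (dD/dp)·(p/D) ⇒ D = (dD/dp)·p/Ed = (-177)·222/(-2.4) = 16372.5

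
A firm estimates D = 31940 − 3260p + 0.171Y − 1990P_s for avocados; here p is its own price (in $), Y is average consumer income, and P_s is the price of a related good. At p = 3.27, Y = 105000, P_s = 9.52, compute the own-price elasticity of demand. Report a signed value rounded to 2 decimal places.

At the given values, D = 31940 − 3260(3.27) + 0.171(105000) − 1990(9.52) = 20290.
∂D/∂p = −3260.
E = (-3260) × (3.27/20290) = -0.5253…

-0.53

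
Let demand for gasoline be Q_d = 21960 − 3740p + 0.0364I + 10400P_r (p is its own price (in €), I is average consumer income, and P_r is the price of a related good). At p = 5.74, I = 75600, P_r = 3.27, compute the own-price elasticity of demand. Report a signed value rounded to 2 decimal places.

-0.58

At the given values, Q_d = 21960 − 3740(5.74) + 0.0364(75600) + 10400(3.27) = 37252.24.
∂Q_d/∂p = −3740.
E = (-3740) × (5.74/37252.24) = -0.5762…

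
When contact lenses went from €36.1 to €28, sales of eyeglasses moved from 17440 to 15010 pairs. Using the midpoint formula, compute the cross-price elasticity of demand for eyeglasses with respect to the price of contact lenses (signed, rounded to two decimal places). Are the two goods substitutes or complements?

%ΔQ_{eyeglasses} = (15010 − 17440)/avg = -2430/16225 = -0.149768…
%ΔP_{contact lenses} = (28 − 36.1)/avg = -8.1/32.05 = -0.252730…
E_cross = (-2430/16225) / (-8.1/32.05) = 0.5926…
E_cross > 0 ⇒ the goods are substitutes.

0.59; substitutes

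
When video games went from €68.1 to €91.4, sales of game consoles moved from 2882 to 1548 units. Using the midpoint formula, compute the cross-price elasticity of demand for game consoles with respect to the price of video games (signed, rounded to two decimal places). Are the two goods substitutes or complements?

%ΔQ_{game consoles} = (1548 − 2882)/avg = -1334/2215 = -0.602257…
%ΔP_{video games} = (91.4 − 68.1)/avg = 23.3/79.75 = 0.292163…
E_cross = (-1334/2215) / (23.3/79.75) = -2.0613…
E_cross < 0 ⇒ the goods are complements.

-2.06; complements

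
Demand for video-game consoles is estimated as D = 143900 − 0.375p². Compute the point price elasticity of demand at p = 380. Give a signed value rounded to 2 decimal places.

-1.21

dD/dp = −2·0.375·p = -285. At p = 380, D = 89750.
Ed = (dD/dp)·(p/D) = (-285) × (380/89750) = -1.2066…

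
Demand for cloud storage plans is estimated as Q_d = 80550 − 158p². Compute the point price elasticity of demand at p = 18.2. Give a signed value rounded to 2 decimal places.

dQ_d/dp = −2·158·p = -5751.2. At p = 18.2, Q_d = 28214.08.
Ed = (dQ_d/dp)·(p/Q_d) = (-5751.2) × (18.2/28214.08) = -3.7099…

-3.71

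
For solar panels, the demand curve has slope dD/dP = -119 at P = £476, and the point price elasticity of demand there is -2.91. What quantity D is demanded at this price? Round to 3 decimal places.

Ed = (dD/dP)·(P/D) ⇒ D = (dD/dP)·P/Ed = (-119)·476/(-2.91) = 19465.29209…

19465.292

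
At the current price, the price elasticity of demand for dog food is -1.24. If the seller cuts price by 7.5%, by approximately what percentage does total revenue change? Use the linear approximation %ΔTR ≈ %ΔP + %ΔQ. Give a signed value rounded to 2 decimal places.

%ΔQ ≈ Ed × %ΔP = (-1.24) × (-7.5%) = +9.3000%
%ΔTR ≈ %ΔP + %ΔQ = (-7.5%) + (+9.3000%) = +1.8000%

+1.80%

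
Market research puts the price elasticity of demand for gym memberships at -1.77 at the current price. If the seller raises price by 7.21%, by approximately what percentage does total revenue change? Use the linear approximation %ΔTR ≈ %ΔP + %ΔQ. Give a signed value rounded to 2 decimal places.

%ΔQ ≈ Ed × %ΔP = (-1.77) × (+7.21%) = -12.7617%
%ΔTR ≈ %ΔP + %ΔQ = (+7.21%) + (-12.7617%) = -5.5517%

-5.55%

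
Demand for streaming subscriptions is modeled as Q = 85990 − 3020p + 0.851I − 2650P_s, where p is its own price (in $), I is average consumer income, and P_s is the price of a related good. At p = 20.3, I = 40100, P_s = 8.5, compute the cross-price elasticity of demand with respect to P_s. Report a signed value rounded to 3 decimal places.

-0.621

At the given values, Q = 85990 − 3020(20.3) + 0.851(40100) − 2650(8.5) = 36284.1.
∂Q/∂P_s = -2650.
E = (-2650) × (8.5/36284.1) = -0.62079…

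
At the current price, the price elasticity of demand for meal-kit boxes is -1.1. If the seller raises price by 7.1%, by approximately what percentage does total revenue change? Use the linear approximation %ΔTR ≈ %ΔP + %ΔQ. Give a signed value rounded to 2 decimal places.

-0.71%

%ΔQ ≈ Ed × %ΔP = (-1.1) × (+7.1%) = -7.8100%
%ΔTR ≈ %ΔP + %ΔQ = (+7.1%) + (-7.8100%) = -0.7100%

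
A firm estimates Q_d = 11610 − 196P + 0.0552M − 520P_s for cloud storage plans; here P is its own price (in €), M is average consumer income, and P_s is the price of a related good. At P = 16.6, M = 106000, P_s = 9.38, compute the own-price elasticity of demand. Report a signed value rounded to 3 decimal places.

-0.349

At the given values, Q_d = 11610 − 196(16.6) + 0.0552(106000) − 520(9.38) = 9330.
∂Q_d/∂P = −196.
E = (-196) × (16.6/9330) = -0.34872…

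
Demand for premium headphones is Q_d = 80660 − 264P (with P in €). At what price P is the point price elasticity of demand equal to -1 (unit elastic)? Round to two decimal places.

Ed = −264P/(80660 − 264P). Set this equal to -1:
264P = 1·(80660 − 264P) ⇒ 264P(1 + 1) = 1·80660
P = 1·80660 / (264·2) = 152.7651…

152.77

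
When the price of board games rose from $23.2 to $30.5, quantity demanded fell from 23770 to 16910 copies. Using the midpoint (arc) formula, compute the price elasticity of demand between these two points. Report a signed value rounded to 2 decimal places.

-1.24

%ΔQ = (16910 − 23770) / [(23770 + 16910)/2] = -6860/20340 = -0.337266…
%ΔP = (30.5 − 23.2) / [(23.2 + 30.5)/2] = 7.3/26.85 = 0.271880…
Arc Ed = %ΔQ / %ΔP = (-6860/20340) / (7.3/26.85) = -1.2404…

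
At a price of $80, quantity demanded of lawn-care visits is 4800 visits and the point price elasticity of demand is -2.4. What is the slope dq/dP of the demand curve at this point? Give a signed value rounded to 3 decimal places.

-144.000

Ed = (dq/dP)·(P/q) ⇒ dq/dP = Ed·q/P = (-2.4)·4800/80 = -144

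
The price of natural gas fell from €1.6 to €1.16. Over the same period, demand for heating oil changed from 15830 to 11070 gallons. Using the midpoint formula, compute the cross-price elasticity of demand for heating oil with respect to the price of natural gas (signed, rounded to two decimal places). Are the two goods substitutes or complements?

1.11; substitutes

%ΔQ_{heating oil} = (11070 − 15830)/avg = -4760/13450 = -0.353903…
%ΔP_{natural gas} = (1.16 − 1.6)/avg = -0.44/1.38 = -0.318840…
E_cross = (-4760/13450) / (-0.44/1.38) = 1.1099…
E_cross > 0 ⇒ the goods are substitutes.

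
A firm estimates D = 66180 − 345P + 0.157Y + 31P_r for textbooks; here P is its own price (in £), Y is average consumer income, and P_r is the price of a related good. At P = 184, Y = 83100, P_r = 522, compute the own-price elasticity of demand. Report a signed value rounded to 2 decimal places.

At the given values, D = 66180 − 345(184) + 0.157(83100) + 31(522) = 31928.7.
∂D/∂P = −345.
E = (-345) × (184/31928.7) = -1.9881…

-1.99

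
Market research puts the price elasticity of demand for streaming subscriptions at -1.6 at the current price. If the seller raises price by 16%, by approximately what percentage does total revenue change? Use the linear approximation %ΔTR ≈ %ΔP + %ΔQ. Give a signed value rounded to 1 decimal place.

-9.6%

%ΔQ ≈ Ed × %ΔP = (-1.6) × (+16%) = -25.6000%
%ΔTR ≈ %ΔP + %ΔQ = (+16%) + (-25.6000%) = -9.6000%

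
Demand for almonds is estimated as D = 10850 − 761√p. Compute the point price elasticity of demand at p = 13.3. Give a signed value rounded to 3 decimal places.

dD/dp = −761/(2√p) = -104.335. At p = 13.3, D = 8074.7.
Ed = (dD/dp)·(p/D) = (-104.335) × (13.3/8074.7) = -0.17185…

-0.172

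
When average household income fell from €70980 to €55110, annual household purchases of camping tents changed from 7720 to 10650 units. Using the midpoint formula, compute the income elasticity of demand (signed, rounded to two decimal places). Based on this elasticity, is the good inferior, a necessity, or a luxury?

-1.27; inferior

%ΔQ = (10650 − 7720)/[( 7720 + 10650)/2] = 2930/9185 = 0.318998…
%ΔIncome = (55110 − 70980)/[( 70980 + 55110)/2] = -15870/63045 = -0.251724…
E_income = (2930/9185) / (-15870/63045) = -1.2672…
E_income < 0 ⇒ inferior good.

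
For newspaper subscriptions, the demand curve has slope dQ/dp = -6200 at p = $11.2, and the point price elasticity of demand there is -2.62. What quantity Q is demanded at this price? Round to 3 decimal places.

26503.817

Ed = (dQ/dp)·(p/Q) ⇒ Q = (dQ/dp)·p/Ed = (-6200)·11.2/(-2.62) = 26503.81679…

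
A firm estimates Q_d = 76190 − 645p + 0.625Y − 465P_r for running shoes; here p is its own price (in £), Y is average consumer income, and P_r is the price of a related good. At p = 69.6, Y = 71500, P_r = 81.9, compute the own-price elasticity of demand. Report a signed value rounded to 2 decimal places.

At the given values, Q_d = 76190 − 645(69.6) + 0.625(71500) − 465(81.9) = 37902.
∂Q_d/∂p = −645.
E = (-645) × (69.6/37902) = -1.1844…

-1.18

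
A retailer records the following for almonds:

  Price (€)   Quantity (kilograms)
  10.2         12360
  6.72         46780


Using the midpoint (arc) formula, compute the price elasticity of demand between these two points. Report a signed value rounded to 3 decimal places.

-2.830

%ΔQ = (46780 − 12360) / [(12360 + 46780)/2] = 34420/29570 = 1.164017…
%ΔP = (6.72 − 10.2) / [(10.2 + 6.72)/2] = -3.48/8.46 = -0.411347…
Arc Ed = %ΔQ / %ΔP = (34420/29570) / (-3.48/8.46) = -2.82976…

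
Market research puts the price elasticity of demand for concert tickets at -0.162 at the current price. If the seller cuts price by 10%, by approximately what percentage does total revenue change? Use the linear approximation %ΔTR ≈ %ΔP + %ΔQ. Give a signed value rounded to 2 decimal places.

%ΔQ ≈ Ed × %ΔP = (-0.162) × (-10%) = +1.6200%
%ΔTR ≈ %ΔP + %ΔQ = (-10%) + (+1.6200%) = -8.3800%

-8.38%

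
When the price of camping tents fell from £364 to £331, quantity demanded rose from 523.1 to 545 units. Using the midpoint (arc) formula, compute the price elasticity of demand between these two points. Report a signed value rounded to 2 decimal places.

-0.43

%ΔQ = (545 − 523.1) / [(523.1 + 545)/2] = 21.9/534.05 = 0.041007…
%ΔP = (331 − 364) / [(364 + 331)/2] = -33/347.5 = -0.094964…
Arc Ed = %ΔQ / %ΔP = (21.9/534.05) / (-33/347.5) = -0.4318…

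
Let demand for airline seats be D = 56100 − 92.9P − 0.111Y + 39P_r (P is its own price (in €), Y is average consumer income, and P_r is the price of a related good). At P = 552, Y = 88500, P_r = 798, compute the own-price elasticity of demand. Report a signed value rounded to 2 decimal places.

-1.96

At the given values, D = 56100 − 92.9(552) − 0.111(88500) + 39(798) = 26117.7.
∂D/∂P = −92.9.
E = (-92.9) × (552/26117.7) = -1.9634…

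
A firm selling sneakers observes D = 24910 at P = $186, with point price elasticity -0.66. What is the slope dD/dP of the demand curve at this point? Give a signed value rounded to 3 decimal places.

-88.390

Ed = (dD/dP)·(P/D) ⇒ dD/dP = Ed·D/P = (-0.66)·24910/186 = -88.39032…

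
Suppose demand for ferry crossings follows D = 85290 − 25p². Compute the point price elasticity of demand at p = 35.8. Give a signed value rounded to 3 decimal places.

dD/dp = −2·25·p = -1790. At p = 35.8, D = 53249.
Ed = (dD/dp)·(p/D) = (-1790) × (35.8/53249) = -1.20344…

-1.203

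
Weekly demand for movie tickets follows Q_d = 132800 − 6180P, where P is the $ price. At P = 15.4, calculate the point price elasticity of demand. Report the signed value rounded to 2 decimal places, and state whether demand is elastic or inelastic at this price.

dQ_d/dP = −6180. At P = 15.4, Q_d = 132800 − 6180(15.4) = 37628.
Ed = (dQ_d/dP)·(P/Q_d) = −6180 × (15.4/37628) = -2.5292…
|Ed| = 2.53 > 1, so demand is elastic.

-2.53; elastic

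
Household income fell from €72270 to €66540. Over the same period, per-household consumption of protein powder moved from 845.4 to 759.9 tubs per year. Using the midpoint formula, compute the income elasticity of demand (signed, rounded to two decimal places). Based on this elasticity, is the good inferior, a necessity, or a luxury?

1.29; luxury

%ΔQ = (759.9 − 845.4)/[( 845.4 + 759.9)/2] = -85.5/802.65 = -0.106522…
%ΔIncome = (66540 − 72270)/[( 72270 + 66540)/2] = -5730/69405 = -0.082558…
E_income = (-85.5/802.65) / (-5730/69405) = 1.2902…
E_income > 1 ⇒ normal good, luxury.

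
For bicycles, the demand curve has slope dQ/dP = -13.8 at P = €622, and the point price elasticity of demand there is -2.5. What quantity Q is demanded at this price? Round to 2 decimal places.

3433.44

Ed = (dQ/dP)·(P/Q) ⇒ Q = (dQ/dP)·P/Ed = (-13.8)·622/(-2.5) = 3433.44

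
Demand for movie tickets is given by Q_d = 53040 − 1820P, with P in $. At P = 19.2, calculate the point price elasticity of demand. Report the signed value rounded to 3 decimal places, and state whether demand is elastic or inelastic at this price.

dQ_d/dP = −1820. At P = 19.2, Q_d = 53040 − 1820(19.2) = 18096.
Ed = (dQ_d/dP)·(P/Q_d) = −1820 × (19.2/18096) = -1.93103…
|Ed| = 1.931 > 1, so demand is elastic.

-1.931; elastic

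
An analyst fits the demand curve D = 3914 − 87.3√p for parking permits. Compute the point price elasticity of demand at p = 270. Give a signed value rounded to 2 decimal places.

dD/dp = −87.3/(2√p) = -2.65645. At p = 270, D = 2479.51.
Ed = (dD/dp)·(p/D) = (-2.65645) × (270/2479.51) = -0.2892…

-0.29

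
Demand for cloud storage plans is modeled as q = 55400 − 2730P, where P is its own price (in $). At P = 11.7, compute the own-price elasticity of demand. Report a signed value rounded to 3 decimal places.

-1.362

At the given values, q = 55400 − 2730(11.7) = 23459.
∂q/∂P = −2730.
E = (-2730) × (11.7/23459) = -1.36156…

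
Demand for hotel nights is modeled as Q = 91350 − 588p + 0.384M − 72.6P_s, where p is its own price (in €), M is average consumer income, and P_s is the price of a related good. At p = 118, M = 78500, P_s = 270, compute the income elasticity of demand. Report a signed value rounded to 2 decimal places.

At the given values, Q = 91350 − 588(118) + 0.384(78500) − 72.6(270) = 32508.
∂Q/∂M = 0.384.
E = (0.384) × (78500/32508) = 0.9272…

0.93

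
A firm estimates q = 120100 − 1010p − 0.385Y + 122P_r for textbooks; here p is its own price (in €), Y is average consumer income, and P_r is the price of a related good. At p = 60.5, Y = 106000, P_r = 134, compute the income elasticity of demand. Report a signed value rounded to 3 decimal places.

-1.182

At the given values, q = 120100 − 1010(60.5) − 0.385(106000) + 122(134) = 34533.
∂q/∂Y = -0.385.
E = (-0.385) × (106000/34533) = -1.18176…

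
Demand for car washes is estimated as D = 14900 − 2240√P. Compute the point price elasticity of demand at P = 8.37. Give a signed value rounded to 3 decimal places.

dD/dP = −2240/(2√P) = -387.129. At P = 8.37, D = 8419.47.
Ed = (dD/dP)·(P/D) = (-387.129) × (8.37/8419.47) = -0.38485…

-0.385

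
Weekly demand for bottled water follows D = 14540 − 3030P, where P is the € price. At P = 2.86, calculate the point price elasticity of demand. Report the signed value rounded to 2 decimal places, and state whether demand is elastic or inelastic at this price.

dD/dP = −3030. At P = 2.86, D = 14540 − 3030(2.86) = 5874.2.
Ed = (dD/dP)·(P/D) = −3030 × (2.86/5874.2) = -1.4752…
|Ed| = 1.48 > 1, so demand is elastic.

-1.48; elastic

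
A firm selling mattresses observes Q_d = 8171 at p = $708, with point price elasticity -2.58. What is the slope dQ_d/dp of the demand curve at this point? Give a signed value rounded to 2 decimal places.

-29.78

Ed = (dQ_d/dp)·(p/Q_d) ⇒ dQ_d/dp = Ed·Q_d/p = (-2.58)·8171/708 = -29.7756…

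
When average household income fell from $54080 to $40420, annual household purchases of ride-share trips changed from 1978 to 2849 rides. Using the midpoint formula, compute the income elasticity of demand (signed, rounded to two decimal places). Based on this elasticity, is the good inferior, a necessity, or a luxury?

-1.25; inferior

%ΔQ = (2849 − 1978)/[( 1978 + 2849)/2] = 871/2413.5 = 0.360886…
%ΔIncome = (40420 − 54080)/[( 54080 + 40420)/2] = -13660/47250 = -0.289100…
E_income = (871/2413.5) / (-13660/47250) = -1.2483…
E_income < 0 ⇒ inferior good.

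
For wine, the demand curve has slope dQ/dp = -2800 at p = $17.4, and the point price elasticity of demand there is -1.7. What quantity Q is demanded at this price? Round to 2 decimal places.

Ed = (dQ/dp)·(p/Q) ⇒ Q = (dQ/dp)·p/Ed = (-2800)·17.4/(-1.7) = 28658.8235…

28658.82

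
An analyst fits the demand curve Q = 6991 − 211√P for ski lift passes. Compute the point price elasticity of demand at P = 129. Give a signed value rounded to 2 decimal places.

-0.26

dQ/dP = −211/(2√P) = -9.28876. At P = 129, Q = 4594.5.
Ed = (dQ/dP)·(P/Q) = (-9.28876) × (129/4594.5) = -0.2608…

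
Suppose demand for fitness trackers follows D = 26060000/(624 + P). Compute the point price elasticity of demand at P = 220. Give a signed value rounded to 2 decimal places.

dD/dP = −26060000/(624 + P)² = -36.5839. At P = 220, D = 30876.8.
Ed = (dD/dP)·(P/D) = (-36.5839) × (220/30876.8) = -0.2606…

-0.26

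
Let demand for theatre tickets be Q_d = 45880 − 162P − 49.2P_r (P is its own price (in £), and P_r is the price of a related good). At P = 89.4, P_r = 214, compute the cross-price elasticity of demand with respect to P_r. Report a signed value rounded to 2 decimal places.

At the given values, Q_d = 45880 − 162(89.4) − 49.2(214) = 20868.4.
∂Q_d/∂P_r = -49.2.
E = (-49.2) × (214/20868.4) = -0.5045…

-0.50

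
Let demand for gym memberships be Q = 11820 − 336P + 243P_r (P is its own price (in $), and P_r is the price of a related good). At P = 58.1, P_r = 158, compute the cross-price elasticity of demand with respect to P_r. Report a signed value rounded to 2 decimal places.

1.25

At the given values, Q = 11820 − 336(58.1) + 243(158) = 30692.4.
∂Q/∂P_r = 243.
E = (243) × (158/30692.4) = 1.2509…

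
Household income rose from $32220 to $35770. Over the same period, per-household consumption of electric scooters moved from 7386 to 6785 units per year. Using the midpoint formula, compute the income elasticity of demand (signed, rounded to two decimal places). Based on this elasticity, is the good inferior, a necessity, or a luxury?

%ΔQ = (6785 − 7386)/[( 7386 + 6785)/2] = -601/7085.5 = -0.084821…
%ΔIncome = (35770 − 32220)/[( 32220 + 35770)/2] = 3550/33995 = 0.104427…
E_income = (-601/7085.5) / (3550/33995) = -0.8122…
E_income < 0 ⇒ inferior good.

-0.81; inferior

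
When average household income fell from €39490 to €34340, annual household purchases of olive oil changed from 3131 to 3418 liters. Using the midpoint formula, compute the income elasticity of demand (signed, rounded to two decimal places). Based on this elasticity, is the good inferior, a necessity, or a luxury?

-0.63; inferior

%ΔQ = (3418 − 3131)/[( 3131 + 3418)/2] = 287/3274.5 = 0.087646…
%ΔIncome = (34340 − 39490)/[( 39490 + 34340)/2] = -5150/36915 = -0.139509…
E_income = (287/3274.5) / (-5150/36915) = -0.6282…
E_income < 0 ⇒ inferior good.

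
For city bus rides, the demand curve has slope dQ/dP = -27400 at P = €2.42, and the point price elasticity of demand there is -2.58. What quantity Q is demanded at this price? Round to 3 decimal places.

Ed = (dQ/dP)·(P/Q) ⇒ Q = (dQ/dP)·P/Ed = (-27400)·2.42/(-2.58) = 25700.77519…

25700.775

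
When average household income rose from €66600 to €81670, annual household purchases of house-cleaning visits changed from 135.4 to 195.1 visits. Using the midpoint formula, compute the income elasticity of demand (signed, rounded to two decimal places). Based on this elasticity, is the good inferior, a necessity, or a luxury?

%ΔQ = (195.1 − 135.4)/[( 135.4 + 195.1)/2] = 59.7/165.25 = 0.361270…
%ΔIncome = (81670 − 66600)/[( 66600 + 81670)/2] = 15070/74135 = 0.203277…
E_income = (59.7/165.25) / (15070/74135) = 1.7772…
E_income > 1 ⇒ normal good, luxury.

1.78; luxury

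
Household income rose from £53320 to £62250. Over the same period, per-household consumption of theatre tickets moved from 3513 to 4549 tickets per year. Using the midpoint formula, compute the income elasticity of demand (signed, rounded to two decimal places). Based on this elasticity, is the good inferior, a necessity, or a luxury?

1.66; luxury

%ΔQ = (4549 − 3513)/[( 3513 + 4549)/2] = 1036/4031 = 0.257008…
%ΔIncome = (62250 − 53320)/[( 53320 + 62250)/2] = 8930/57785 = 0.154538…
E_income = (1036/4031) / (8930/57785) = 1.6630…
E_income > 1 ⇒ normal good, luxury.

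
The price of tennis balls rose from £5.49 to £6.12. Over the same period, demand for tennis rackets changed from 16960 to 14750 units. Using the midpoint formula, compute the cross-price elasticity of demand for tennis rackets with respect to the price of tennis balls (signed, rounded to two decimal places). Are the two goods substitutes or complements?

-1.28; complements

%ΔQ_{tennis rackets} = (14750 − 16960)/avg = -2210/15855 = -0.139388…
%ΔP_{tennis balls} = (6.12 − 5.49)/avg = 0.63/5.805 = 0.108527…
E_cross = (-2210/15855) / (0.63/5.805) = -1.2843…
E_cross < 0 ⇒ the goods are complements.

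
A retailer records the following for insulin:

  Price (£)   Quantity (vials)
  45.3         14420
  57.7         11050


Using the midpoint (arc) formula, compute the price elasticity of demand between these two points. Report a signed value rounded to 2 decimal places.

%ΔQ = (11050 − 14420) / [(14420 + 11050)/2] = -3370/12735 = -0.264625…
%ΔP = (57.7 − 45.3) / [(45.3 + 57.7)/2] = 12.4/51.5 = 0.240776…
Arc Ed = %ΔQ / %ΔP = (-3370/12735) / (12.4/51.5) = -1.0990…

-1.10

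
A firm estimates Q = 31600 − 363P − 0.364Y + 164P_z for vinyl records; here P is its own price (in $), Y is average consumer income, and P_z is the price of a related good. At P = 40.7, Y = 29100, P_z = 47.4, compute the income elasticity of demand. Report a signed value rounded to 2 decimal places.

At the given values, Q = 31600 − 363(40.7) − 0.364(29100) + 164(47.4) = 14007.1.
∂Q/∂Y = -0.364.
E = (-0.364) × (29100/14007.1) = -0.7562…

-0.76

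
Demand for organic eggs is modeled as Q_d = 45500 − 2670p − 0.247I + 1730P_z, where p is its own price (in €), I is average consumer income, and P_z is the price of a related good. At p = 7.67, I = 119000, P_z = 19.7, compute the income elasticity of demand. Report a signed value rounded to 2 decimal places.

At the given values, Q_d = 45500 − 2670(7.67) − 0.247(119000) + 1730(19.7) = 29709.1.
∂Q_d/∂I = -0.247.
E = (-0.247) × (119000/29709.1) = -0.9893…

-0.99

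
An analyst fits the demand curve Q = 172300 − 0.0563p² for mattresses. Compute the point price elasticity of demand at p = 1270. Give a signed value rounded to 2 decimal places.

-2.23

dQ/dp = −2·0.0563·p = -143.002. At p = 1270, Q = 81493.73.
Ed = (dQ/dp)·(p/Q) = (-143.002) × (1270/81493.73) = -2.2285…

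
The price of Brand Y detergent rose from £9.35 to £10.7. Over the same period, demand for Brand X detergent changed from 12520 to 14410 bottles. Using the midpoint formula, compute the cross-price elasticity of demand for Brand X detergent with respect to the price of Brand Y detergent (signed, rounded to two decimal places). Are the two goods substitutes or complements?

1.04; substitutes

%ΔQ_{Brand X detergent} = (14410 − 12520)/avg = 1890/13465 = 0.140363…
%ΔP_{Brand Y detergent} = (10.7 − 9.35)/avg = 1.35/10.025 = 0.134663…
E_cross = (1890/13465) / (1.35/10.025) = 1.0423…
E_cross > 0 ⇒ the goods are substitutes.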